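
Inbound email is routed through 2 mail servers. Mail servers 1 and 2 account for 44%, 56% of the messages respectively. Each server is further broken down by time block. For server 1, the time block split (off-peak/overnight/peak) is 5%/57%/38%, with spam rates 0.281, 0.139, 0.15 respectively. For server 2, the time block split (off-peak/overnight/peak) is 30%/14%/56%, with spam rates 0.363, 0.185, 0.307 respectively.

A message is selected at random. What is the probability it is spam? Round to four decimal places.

P(S|1) = 0.05·0.281 + 0.57·0.139 + 0.38·0.15 = 0.01405 + 0.07923 + 0.057 = 0.15028
P(S|2) = 0.3·0.363 + 0.14·0.185 + 0.56·0.307 = 0.1089 + 0.0259 + 0.17192 = 0.30672
By total probability over the outer partition,
P(S) = 0.44·0.15028 + 0.56·0.30672
      = 0.0661232 + 0.1717632 = 0.2378864

P(S) ≈ 0.2379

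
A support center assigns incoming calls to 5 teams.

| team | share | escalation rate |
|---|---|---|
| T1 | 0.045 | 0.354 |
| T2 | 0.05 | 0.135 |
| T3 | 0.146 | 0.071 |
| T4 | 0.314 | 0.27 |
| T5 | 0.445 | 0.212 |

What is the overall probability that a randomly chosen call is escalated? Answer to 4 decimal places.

0.2122

P(E) = P(E|T1)·P(T1) + P(E|T2)·P(T2) + P(E|T3)·P(T3) + P(E|T4)·P(T4) + P(E|T5)·P(T5)
      = 0.354·0.045 + 0.135·0.05 + 0.071·0.146 + 0.27·0.314 + 0.212·0.445
      = 0.01593 + 0.00675 + 0.010366 + 0.08478 + 0.09434 = 0.212166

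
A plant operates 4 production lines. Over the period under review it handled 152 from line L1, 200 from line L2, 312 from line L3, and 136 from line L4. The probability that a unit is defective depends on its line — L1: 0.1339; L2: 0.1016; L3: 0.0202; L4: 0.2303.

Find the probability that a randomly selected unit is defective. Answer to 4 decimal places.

P(D) ≈ 0.0979

Total: 152 + 200 + 312 + 136 = 800.
P(L1) = 152/800 = 0.19. P(L2) = 200/800 = 0.25. P(L3) = 312/800 = 0.39. P(L4) = 136/800 = 0.17.
Summing over the partition,
P(D) = P(D|L1)·P(L1) + P(D|L2)·P(L2) + P(D|L3)·P(L3) + P(D|L4)·P(L4)
      = 0.1339·0.19 + 0.1016·0.25 + 0.0202·0.39 + 0.2303·0.17
      = 0.025441 + 0.0254 + 0.007878 + 0.039151 = 0.09787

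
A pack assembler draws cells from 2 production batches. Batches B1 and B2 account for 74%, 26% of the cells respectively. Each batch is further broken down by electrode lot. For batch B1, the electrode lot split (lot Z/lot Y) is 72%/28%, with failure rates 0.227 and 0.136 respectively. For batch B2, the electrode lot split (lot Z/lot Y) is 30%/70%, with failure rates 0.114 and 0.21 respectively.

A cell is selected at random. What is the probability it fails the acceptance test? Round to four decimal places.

P(F|B1) = 0.72·0.227 + 0.28·0.136 = 0.16344 + 0.03808 = 0.20152
P(F|B2) = 0.3·0.114 + 0.7·0.21 = 0.0342 + 0.147 = 0.1812
By total probability over the outer partition,
P(F) = 0.74·0.20152 + 0.26·0.1812
      = 0.1491248 + 0.047112 = 0.1962368

0.1962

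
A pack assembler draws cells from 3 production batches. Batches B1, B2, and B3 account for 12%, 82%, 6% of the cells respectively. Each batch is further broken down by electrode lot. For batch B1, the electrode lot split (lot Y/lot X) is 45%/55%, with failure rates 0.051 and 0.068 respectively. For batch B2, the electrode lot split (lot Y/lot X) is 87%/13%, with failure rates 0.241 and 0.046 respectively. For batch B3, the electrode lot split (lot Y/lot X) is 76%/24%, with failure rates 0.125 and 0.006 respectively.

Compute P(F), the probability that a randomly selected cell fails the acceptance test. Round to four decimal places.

P(F) ≈ 0.1899

P(F|B1) = 0.45·0.051 + 0.55·0.068 = 0.02295 + 0.0374 = 0.06035
P(F|B2) = 0.87·0.241 + 0.13·0.046 = 0.20967 + 0.00598 = 0.21565
P(F|B3) = 0.76·0.125 + 0.24·0.006 = 0.095 + 0.00144 = 0.09644
Then overall,
P(F) = 0.12·0.06035 + 0.82·0.21565 + 0.06·0.09644
      = 0.007242 + 0.176833 + 0.0057864 = 0.1898614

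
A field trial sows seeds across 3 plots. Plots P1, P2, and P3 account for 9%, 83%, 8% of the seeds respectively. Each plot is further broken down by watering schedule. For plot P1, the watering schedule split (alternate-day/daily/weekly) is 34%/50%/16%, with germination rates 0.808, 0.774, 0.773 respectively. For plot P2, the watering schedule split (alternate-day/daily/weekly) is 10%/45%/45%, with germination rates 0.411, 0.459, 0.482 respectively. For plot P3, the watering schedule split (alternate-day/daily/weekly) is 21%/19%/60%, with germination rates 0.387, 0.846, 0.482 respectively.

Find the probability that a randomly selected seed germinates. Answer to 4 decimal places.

P(G|P1) = 0.34·0.808 + 0.5·0.774 + 0.16·0.773 = 0.27472 + 0.387 + 0.12368 = 0.7854
P(G|P2) = 0.1·0.411 + 0.45·0.459 + 0.45·0.482 = 0.0411 + 0.20655 + 0.2169 = 0.46455
P(G|P3) = 0.21·0.387 + 0.19·0.846 + 0.6·0.482 = 0.08127 + 0.16074 + 0.2892 = 0.53121
Then overall,
P(G) = 0.09·0.7854 + 0.83·0.46455 + 0.08·0.53121
      = 0.070686 + 0.3855765 + 0.0424968 = 0.4987593

P(G) ≈ 0.4988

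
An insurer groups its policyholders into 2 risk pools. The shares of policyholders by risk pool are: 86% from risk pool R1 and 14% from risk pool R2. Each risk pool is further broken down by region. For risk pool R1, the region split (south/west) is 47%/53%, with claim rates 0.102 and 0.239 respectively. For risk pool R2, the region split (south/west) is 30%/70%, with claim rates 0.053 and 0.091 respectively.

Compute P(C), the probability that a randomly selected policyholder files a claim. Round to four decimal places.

0.1613

P(C|R1) = 0.47·0.102 + 0.53·0.239 = 0.04794 + 0.12667 = 0.17461
P(C|R2) = 0.3·0.053 + 0.7·0.091 = 0.0159 + 0.0637 = 0.0796
By total probability over the outer partition,
P(C) = 0.86·0.17461 + 0.14·0.0796
      = 0.1501646 + 0.011144 = 0.1613086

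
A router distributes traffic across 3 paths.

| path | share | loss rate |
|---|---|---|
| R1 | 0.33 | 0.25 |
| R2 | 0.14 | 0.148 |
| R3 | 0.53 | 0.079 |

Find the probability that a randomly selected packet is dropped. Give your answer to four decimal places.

P(L) ≈ 0.1451

Summing over the partition,
P(L) = P(L|R1)·P(R1) + P(L|R2)·P(R2) + P(L|R3)·P(R3)
      = 0.25·0.33 + 0.148·0.14 + 0.079·0.53
      = 0.0825 + 0.02072 + 0.04187 = 0.14509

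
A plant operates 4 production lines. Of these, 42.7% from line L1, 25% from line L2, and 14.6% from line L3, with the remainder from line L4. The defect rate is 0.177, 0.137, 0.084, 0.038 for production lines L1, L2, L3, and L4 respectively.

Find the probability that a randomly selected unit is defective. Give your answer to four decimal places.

P(L4) = 1 − (0.427 + 0.25 + 0.146) = 0.177.
P(D) = P(D|L1)·P(L1) + P(D|L2)·P(L2) + P(D|L3)·P(L3) + P(D|L4)·P(L4)
      = 0.177·0.427 + 0.137·0.25 + 0.084·0.146 + 0.038·0.177
      = 0.075579 + 0.03425 + 0.012264 + 0.006726 = 0.128819

P(D) ≈ 0.1288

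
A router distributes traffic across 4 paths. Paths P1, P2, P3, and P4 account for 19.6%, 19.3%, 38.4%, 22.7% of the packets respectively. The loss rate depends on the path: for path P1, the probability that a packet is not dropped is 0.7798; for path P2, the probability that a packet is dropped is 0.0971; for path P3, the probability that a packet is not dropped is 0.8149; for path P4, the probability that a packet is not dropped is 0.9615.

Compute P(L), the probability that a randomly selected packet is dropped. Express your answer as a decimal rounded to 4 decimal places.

0.1417

P(L|P1) = 1 − 0.7798 = 0.2202.
P(L|P3) = 1 − 0.8149 = 0.1851.
P(L|P4) = 1 − 0.9615 = 0.0385.
P(L) = P(L|P1)·P(P1) + P(L|P2)·P(P2) + P(L|P3)·P(P3) + P(L|P4)·P(P4)
      = 0.2202·0.196 + 0.0971·0.193 + 0.1851·0.384 + 0.0385·0.227
      = 0.0431592 + 0.0187403 + 0.0710784 + 0.0087395 = 0.1417174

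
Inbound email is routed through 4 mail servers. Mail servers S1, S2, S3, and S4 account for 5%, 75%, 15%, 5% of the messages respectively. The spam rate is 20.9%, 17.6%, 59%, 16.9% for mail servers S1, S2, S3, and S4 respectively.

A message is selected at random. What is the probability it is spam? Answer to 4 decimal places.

P(S) = P(S|S1)·P(S1) + P(S|S2)·P(S2) + P(S|S3)·P(S3) + P(S|S4)·P(S4)
      = 0.209·0.05 + 0.176·0.75 + 0.59·0.15 + 0.169·0.05
      = 0.01045 + 0.132 + 0.0885 + 0.00845 = 0.2394

0.2394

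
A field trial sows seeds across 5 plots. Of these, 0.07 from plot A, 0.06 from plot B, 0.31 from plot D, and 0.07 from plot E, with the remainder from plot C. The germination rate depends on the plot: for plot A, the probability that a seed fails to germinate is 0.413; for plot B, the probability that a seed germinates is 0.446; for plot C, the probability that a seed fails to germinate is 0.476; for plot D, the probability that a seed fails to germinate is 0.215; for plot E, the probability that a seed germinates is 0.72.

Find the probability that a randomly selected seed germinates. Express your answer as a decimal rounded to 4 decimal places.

P(C) = 1 − (0.07 + 0.06 + 0.31 + 0.07) = 0.49.
P(G|A) = 1 − 0.413 = 0.587.
P(G|C) = 1 − 0.476 = 0.524.
P(G|D) = 1 − 0.215 = 0.785.
Summing over the partition,
P(G) = P(G|A)·P(A) + P(G|B)·P(B) + P(G|C)·P(C) + P(G|D)·P(D) + P(G|E)·P(E)
      = 0.587·0.07 + 0.446·0.06 + 0.524·0.49 + 0.785·0.31 + 0.72·0.07
      = 0.04109 + 0.02676 + 0.25676 + 0.24335 + 0.0504 = 0.61836

P(G) ≈ 0.6184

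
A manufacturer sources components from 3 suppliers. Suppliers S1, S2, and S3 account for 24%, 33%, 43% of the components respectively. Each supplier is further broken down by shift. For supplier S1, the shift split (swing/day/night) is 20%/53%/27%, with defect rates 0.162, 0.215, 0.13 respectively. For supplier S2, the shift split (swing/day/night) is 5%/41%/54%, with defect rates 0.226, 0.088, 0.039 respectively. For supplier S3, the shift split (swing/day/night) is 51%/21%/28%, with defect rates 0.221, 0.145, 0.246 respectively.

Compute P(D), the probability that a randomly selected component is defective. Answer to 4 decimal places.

P(D|S1) = 0.2·0.162 + 0.53·0.215 + 0.27·0.13 = 0.0324 + 0.11395 + 0.0351 = 0.18145
P(D|S2) = 0.05·0.226 + 0.41·0.088 + 0.54·0.039 = 0.0113 + 0.03608 + 0.02106 = 0.06844
P(D|S3) = 0.51·0.221 + 0.21·0.145 + 0.28·0.246 = 0.11271 + 0.03045 + 0.06888 = 0.21204
By total probability over the outer partition,
P(D) = 0.24·0.18145 + 0.33·0.06844 + 0.43·0.21204
      = 0.043548 + 0.0225852 + 0.0911772 = 0.1573104

P(D) ≈ 0.1573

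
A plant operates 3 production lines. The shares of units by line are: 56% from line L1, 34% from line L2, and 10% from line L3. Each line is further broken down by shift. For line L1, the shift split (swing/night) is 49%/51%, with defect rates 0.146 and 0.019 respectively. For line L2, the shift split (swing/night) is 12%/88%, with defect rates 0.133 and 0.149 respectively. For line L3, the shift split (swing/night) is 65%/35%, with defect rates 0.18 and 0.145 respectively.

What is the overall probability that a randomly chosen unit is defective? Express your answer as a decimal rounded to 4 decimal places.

P(D|L1) = 0.49·0.146 + 0.51·0.019 = 0.07154 + 0.00969 = 0.08123
P(D|L2) = 0.12·0.133 + 0.88·0.149 = 0.01596 + 0.13112 = 0.14708
P(D|L3) = 0.65·0.18 + 0.35·0.145 = 0.117 + 0.05075 = 0.16775
By total probability over the outer partition,
P(D) = 0.56·0.08123 + 0.34·0.14708 + 0.1·0.16775
      = 0.0454888 + 0.0500072 + 0.016775 = 0.112271

0.1123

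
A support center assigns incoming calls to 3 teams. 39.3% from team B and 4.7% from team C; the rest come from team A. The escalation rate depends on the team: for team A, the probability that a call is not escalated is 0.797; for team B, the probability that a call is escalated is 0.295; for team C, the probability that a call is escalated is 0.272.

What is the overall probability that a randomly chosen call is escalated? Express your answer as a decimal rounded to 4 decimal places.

0.2424

P(A) = 1 − (0.393 + 0.047) = 0.56.
P(E|A) = 1 − 0.797 = 0.203.
Summing over the partition,
P(E) = P(E|A)·P(A) + P(E|B)·P(B) + P(E|C)·P(C)
      = 0.203·0.56 + 0.295·0.393 + 0.272·0.047
      = 0.11368 + 0.115935 + 0.012784 = 0.242399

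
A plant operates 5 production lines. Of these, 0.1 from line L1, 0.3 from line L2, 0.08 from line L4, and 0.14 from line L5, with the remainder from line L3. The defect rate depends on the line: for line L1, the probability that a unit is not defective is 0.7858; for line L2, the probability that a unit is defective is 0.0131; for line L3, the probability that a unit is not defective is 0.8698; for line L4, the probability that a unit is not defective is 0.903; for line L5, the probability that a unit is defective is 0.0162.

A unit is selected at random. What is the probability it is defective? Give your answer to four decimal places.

P(D) ≈ 0.0849

P(L3) = 1 − (0.1 + 0.3 + 0.08 + 0.14) = 0.38.
P(D|L1) = 1 − 0.7858 = 0.2142.
P(D|L3) = 1 − 0.8698 = 0.1302.
P(D|L4) = 1 − 0.903 = 0.097.
By the law of total probability,
P(D) = P(D|L1)·P(L1) + P(D|L2)·P(L2) + P(D|L3)·P(L3) + P(D|L4)·P(L4) + P(D|L5)·P(L5)
      = 0.2142·0.1 + 0.0131·0.3 + 0.1302·0.38 + 0.097·0.08 + 0.0162·0.14
      = 0.02142 + 0.00393 + 0.049476 + 0.00776 + 0.002268 = 0.084854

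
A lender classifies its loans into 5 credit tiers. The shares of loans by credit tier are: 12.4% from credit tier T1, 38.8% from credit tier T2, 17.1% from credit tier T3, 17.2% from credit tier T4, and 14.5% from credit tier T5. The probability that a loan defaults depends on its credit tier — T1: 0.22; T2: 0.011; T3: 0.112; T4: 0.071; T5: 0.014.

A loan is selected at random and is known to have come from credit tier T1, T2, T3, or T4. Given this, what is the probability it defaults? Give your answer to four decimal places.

Let S = {T1, T2, T3, T4}.
P(S) = 0.124 + 0.388 + 0.171 + 0.172 = 0.855.
P(D ∩ S) = 0.22·0.124 + 0.011·0.388 + 0.112·0.171 + 0.071·0.172 = 0.02728 + 0.004268 + 0.019152 + 0.012212 = 0.062912.
P(D | S) = 0.062912 / 0.855 = 0.073581…

0.0736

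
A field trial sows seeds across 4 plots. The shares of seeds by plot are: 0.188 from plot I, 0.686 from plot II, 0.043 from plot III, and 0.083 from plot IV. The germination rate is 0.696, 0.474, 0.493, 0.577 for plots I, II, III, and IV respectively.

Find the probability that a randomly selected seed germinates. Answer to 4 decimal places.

P(G) ≈ 0.5251

Summing over the partition,
P(G) = P(G|I)·P(I) + P(G|II)·P(II) + P(G|III)·P(III) + P(G|IV)·P(IV)
      = 0.696·0.188 + 0.474·0.686 + 0.493·0.043 + 0.577·0.083
      = 0.130848 + 0.325164 + 0.021199 + 0.047891 = 0.525102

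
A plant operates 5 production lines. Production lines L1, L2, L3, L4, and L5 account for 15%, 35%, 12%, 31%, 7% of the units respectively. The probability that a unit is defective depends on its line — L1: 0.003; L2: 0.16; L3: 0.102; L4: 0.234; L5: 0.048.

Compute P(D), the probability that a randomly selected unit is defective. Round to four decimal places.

Summing over the partition,
P(D) = P(D|L1)·P(L1) + P(D|L2)·P(L2) + P(D|L3)·P(L3) + P(D|L4)·P(L4) + P(D|L5)·P(L5)
      = 0.003·0.15 + 0.16·0.35 + 0.102·0.12 + 0.234·0.31 + 0.048·0.07
      = 0.00045 + 0.056 + 0.01224 + 0.07254 + 0.00336 = 0.14459

P(D) ≈ 0.1446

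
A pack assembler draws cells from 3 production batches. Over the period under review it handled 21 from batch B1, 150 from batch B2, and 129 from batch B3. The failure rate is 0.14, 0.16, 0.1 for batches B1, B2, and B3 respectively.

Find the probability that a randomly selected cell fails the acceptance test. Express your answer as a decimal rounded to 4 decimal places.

Total: 21 + 150 + 129 = 300.
P(B1) = 21/300 = 0.07. P(B2) = 150/300 = 0.5. P(B3) = 129/300 = 0.43.
By the law of total probability,
P(F) = P(F|B1)·P(B1) + P(F|B2)·P(B2) + P(F|B3)·P(B3)
      = 0.14·0.07 + 0.16·0.5 + 0.1·0.43
      = 0.0098 + 0.08 + 0.043 = 0.1328

0.1328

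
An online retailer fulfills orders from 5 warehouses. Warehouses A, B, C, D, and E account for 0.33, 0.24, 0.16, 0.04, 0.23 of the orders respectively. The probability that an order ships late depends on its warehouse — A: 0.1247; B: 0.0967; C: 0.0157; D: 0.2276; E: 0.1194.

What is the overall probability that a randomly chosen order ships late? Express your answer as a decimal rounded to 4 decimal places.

0.1034

Using total probability over the partition,
P(L) = P(L|A)·P(A) + P(L|B)·P(B) + P(L|C)·P(C) + P(L|D)·P(D) + P(L|E)·P(E)
      = 0.1247·0.33 + 0.0967·0.24 + 0.0157·0.16 + 0.2276·0.04 + 0.1194·0.23
      = 0.041151 + 0.023208 + 0.002512 + 0.009104 + 0.027462 = 0.103437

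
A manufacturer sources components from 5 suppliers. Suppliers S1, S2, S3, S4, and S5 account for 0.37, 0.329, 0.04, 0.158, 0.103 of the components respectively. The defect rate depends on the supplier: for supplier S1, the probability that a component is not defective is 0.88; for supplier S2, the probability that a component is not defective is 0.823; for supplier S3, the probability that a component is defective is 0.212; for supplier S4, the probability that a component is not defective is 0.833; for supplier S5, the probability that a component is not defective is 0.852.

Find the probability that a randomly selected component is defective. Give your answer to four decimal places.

P(D) ≈ 0.1527

P(D|S1) = 1 − 0.88 = 0.12.
P(D|S2) = 1 − 0.823 = 0.177.
P(D|S4) = 1 − 0.833 = 0.167.
P(D|S5) = 1 − 0.852 = 0.148.
P(D) = P(D|S1)·P(S1) + P(D|S2)·P(S2) + P(D|S3)·P(S3) + P(D|S4)·P(S4) + P(D|S5)·P(S5)
      = 0.12·0.37 + 0.177·0.329 + 0.212·0.04 + 0.167·0.158 + 0.148·0.103
      = 0.0444 + 0.058233 + 0.00848 + 0.026386 + 0.015244 = 0.152743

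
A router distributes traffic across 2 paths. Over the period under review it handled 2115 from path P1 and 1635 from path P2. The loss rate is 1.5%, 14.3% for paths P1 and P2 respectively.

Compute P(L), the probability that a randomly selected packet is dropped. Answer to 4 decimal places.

P(L) ≈ 0.0708

Total: 2115 + 1635 = 3750.
P(P1) = 2115/3750 = 0.564. P(P2) = 1635/3750 = 0.436.
Using total probability over the partition,
P(L) = P(L|P1)·P(P1) + P(L|P2)·P(P2)
      = 0.015·0.564 + 0.143·0.436
      = 0.00846 + 0.062348 = 0.070808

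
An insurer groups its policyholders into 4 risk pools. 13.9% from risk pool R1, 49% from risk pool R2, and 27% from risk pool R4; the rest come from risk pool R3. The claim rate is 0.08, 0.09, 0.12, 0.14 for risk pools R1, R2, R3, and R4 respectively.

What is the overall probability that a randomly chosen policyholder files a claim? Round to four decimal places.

0.1051

P(R3) = 1 − (0.139 + 0.49 + 0.27) = 0.101.
Using total probability over the partition,
P(C) = P(C|R1)·P(R1) + P(C|R2)·P(R2) + P(C|R3)·P(R3) + P(C|R4)·P(R4)
      = 0.08·0.139 + 0.09·0.49 + 0.12·0.101 + 0.14·0.27
      = 0.01112 + 0.0441 + 0.01212 + 0.0378 = 0.10514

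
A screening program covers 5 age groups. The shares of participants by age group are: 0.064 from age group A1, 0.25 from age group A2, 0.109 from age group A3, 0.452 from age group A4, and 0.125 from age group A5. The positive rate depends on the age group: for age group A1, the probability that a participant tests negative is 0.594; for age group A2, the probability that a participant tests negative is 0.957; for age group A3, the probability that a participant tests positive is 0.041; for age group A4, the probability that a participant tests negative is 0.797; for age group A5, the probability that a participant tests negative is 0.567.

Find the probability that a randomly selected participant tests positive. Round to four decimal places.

P(T|A1) = 1 − 0.594 = 0.406.
P(T|A2) = 1 − 0.957 = 0.043.
P(T|A4) = 1 − 0.797 = 0.203.
P(T|A5) = 1 − 0.567 = 0.433.
P(T) = P(T|A1)·P(A1) + P(T|A2)·P(A2) + P(T|A3)·P(A3) + P(T|A4)·P(A4) + P(T|A5)·P(A5)
      = 0.406·0.064 + 0.043·0.25 + 0.041·0.109 + 0.203·0.452 + 0.433·0.125
      = 0.025984 + 0.01075 + 0.004469 + 0.091756 + 0.054125 = 0.187084

P(T) ≈ 0.1871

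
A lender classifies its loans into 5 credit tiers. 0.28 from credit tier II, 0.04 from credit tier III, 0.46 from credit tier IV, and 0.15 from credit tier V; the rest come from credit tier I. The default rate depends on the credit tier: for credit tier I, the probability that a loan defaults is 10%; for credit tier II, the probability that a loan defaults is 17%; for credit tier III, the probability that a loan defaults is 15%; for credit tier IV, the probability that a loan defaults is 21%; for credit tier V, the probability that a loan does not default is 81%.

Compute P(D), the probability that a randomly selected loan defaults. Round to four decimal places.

P(D) ≈ 0.1857

P(I) = 1 − (0.28 + 0.04 + 0.46 + 0.15) = 0.07.
P(D|V) = 1 − 0.81 = 0.19.
By the law of total probability,
P(D) = P(D|I)·P(I) + P(D|II)·P(II) + P(D|III)·P(III) + P(D|IV)·P(IV) + P(D|V)·P(V)
      = 0.1·0.07 + 0.17·0.28 + 0.15·0.04 + 0.21·0.46 + 0.19·0.15
      = 0.007 + 0.0476 + 0.006 + 0.0966 + 0.0285 = 0.1857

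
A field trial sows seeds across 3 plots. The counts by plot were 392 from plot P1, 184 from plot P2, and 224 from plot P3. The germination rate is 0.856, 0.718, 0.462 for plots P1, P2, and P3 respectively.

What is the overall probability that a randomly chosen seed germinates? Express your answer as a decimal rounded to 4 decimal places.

Total: 392 + 184 + 224 = 800.
P(P1) = 392/800 = 0.49. P(P2) = 184/800 = 0.23. P(P3) = 224/800 = 0.28.
Using total probability over the partition,
P(G) = P(G|P1)·P(P1) + P(G|P2)·P(P2) + P(G|P3)·P(P3)
      = 0.856·0.49 + 0.718·0.23 + 0.462·0.28
      = 0.41944 + 0.16514 + 0.12936 = 0.71394

0.7139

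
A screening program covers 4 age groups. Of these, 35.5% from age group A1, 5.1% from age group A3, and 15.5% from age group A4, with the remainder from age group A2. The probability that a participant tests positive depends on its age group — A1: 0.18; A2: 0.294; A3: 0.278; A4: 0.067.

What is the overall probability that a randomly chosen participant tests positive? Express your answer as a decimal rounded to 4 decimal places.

P(T) ≈ 0.2175

P(A2) = 1 − (0.355 + 0.051 + 0.155) = 0.439.
Summing over the partition,
P(T) = P(T|A1)·P(A1) + P(T|A2)·P(A2) + P(T|A3)·P(A3) + P(T|A4)·P(A4)
      = 0.18·0.355 + 0.294·0.439 + 0.278·0.051 + 0.067·0.155
      = 0.0639 + 0.129066 + 0.014178 + 0.010385 = 0.217529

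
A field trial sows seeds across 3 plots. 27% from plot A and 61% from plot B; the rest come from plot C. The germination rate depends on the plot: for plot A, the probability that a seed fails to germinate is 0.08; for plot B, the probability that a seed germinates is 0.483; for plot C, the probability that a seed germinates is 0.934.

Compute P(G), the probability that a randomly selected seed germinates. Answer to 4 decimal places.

P(C) = 1 − (0.27 + 0.61) = 0.12.
P(G|A) = 1 − 0.08 = 0.92.
Using total probability over the partition,
P(G) = P(G|A)·P(A) + P(G|B)·P(B) + P(G|C)·P(C)
      = 0.92·0.27 + 0.483·0.61 + 0.934·0.12
      = 0.2484 + 0.29463 + 0.11208 = 0.65511

0.6551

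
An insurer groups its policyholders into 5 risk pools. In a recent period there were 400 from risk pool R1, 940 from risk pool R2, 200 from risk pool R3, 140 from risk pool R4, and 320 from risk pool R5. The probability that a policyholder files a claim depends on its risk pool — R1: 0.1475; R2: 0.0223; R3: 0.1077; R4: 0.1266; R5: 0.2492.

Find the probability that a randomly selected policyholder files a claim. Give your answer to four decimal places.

Total: 400 + 940 + 200 + 140 + 320 = 2000.
P(R1) = 400/2000 = 0.2. P(R2) = 940/2000 = 0.47. P(R3) = 200/2000 = 0.1. P(R4) = 140/2000 = 0.07. P(R5) = 320/2000 = 0.16.
P(C) = P(C|R1)·P(R1) + P(C|R2)·P(R2) + P(C|R3)·P(R3) + P(C|R4)·P(R4) + P(C|R5)·P(R5)
      = 0.1475·0.2 + 0.0223·0.47 + 0.1077·0.1 + 0.1266·0.07 + 0.2492·0.16
      = 0.0295 + 0.010481 + 0.01077 + 0.008862 + 0.039872 = 0.099485

0.0995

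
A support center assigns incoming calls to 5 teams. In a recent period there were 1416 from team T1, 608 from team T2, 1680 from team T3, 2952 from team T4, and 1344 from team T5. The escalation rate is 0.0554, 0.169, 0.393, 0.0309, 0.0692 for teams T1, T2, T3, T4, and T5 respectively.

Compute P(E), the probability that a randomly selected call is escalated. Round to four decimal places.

P(E) ≈ 0.1282

Total: 1416 + 608 + 1680 + 2952 + 1344 = 8000.
P(T1) = 1416/8000 = 0.177. P(T2) = 608/8000 = 0.076. P(T3) = 1680/8000 = 0.21. P(T4) = 2952/8000 = 0.369. P(T5) = 1344/8000 = 0.168.
By the law of total probability,
P(E) = P(E|T1)·P(T1) + P(E|T2)·P(T2) + P(E|T3)·P(T3) + P(E|T4)·P(T4) + P(E|T5)·P(T5)
      = 0.0554·0.177 + 0.169·0.076 + 0.393·0.21 + 0.0309·0.369 + 0.0692·0.168
      = 0.0098058 + 0.012844 + 0.08253 + 0.0114021 + 0.0116256 = 0.1282075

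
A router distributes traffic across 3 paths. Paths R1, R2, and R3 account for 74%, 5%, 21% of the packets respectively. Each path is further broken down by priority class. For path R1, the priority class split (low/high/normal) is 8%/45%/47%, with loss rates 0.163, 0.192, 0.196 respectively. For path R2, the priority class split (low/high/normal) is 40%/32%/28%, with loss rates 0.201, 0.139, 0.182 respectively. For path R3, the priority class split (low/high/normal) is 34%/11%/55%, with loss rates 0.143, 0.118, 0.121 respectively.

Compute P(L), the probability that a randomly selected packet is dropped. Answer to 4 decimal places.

P(L) ≈ 0.1775

P(L|R1) = 0.08·0.163 + 0.45·0.192 + 0.47·0.196 = 0.01304 + 0.0864 + 0.09212 = 0.19156
P(L|R2) = 0.4·0.201 + 0.32·0.139 + 0.28·0.182 = 0.0804 + 0.04448 + 0.05096 = 0.17584
P(L|R3) = 0.34·0.143 + 0.11·0.118 + 0.55·0.121 = 0.04862 + 0.01298 + 0.06655 = 0.12815
By total probability over the outer partition,
P(L) = 0.74·0.19156 + 0.05·0.17584 + 0.21·0.12815
      = 0.1417544 + 0.008792 + 0.0269115 = 0.1774579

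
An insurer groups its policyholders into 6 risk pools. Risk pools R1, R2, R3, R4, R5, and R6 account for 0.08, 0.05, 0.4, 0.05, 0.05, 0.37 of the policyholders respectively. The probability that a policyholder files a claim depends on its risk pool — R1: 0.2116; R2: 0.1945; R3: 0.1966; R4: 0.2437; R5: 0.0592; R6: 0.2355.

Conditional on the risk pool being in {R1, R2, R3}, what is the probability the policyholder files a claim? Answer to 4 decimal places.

Let S = {R1, R2, R3}.
P(S) = 0.08 + 0.05 + 0.4 = 0.53.
P(C ∩ S) = 0.2116·0.08 + 0.1945·0.05 + 0.1966·0.4 = 0.016928 + 0.009725 + 0.07864 = 0.105293.
P(C | S) = 0.105293 / 0.53 = 0.198666…

0.1987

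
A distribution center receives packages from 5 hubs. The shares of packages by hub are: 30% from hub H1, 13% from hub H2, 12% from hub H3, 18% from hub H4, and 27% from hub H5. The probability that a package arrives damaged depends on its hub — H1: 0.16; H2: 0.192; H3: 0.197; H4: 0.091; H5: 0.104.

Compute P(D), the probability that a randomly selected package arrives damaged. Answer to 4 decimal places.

0.1411

By the law of total probability,
P(D) = P(D|H1)·P(H1) + P(D|H2)·P(H2) + P(D|H3)·P(H3) + P(D|H4)·P(H4) + P(D|H5)·P(H5)
      = 0.16·0.3 + 0.192·0.13 + 0.197·0.12 + 0.091·0.18 + 0.104·0.27
      = 0.048 + 0.02496 + 0.02364 + 0.01638 + 0.02808 = 0.14106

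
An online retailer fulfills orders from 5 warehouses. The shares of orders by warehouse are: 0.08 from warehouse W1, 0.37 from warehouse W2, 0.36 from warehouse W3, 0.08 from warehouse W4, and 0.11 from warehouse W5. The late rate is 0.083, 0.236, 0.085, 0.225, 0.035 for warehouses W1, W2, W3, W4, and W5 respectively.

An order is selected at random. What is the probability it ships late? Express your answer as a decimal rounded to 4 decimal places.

P(L) = P(L|W1)·P(W1) + P(L|W2)·P(W2) + P(L|W3)·P(W3) + P(L|W4)·P(W4) + P(L|W5)·P(W5)
      = 0.083·0.08 + 0.236·0.37 + 0.085·0.36 + 0.225·0.08 + 0.035·0.11
      = 0.00664 + 0.08732 + 0.0306 + 0.018 + 0.00385 = 0.14641

0.1464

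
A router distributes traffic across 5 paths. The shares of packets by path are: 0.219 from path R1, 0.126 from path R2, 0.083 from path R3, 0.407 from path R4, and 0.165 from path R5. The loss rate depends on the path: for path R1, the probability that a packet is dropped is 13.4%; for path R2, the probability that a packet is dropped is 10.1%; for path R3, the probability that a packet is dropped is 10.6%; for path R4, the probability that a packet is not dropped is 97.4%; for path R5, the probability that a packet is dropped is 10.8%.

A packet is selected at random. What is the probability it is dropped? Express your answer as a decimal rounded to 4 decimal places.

P(L|R4) = 1 − 0.974 = 0.026.
P(L) = P(L|R1)·P(R1) + P(L|R2)·P(R2) + P(L|R3)·P(R3) + P(L|R4)·P(R4) + P(L|R5)·P(R5)
      = 0.134·0.219 + 0.101·0.126 + 0.106·0.083 + 0.026·0.407 + 0.108·0.165
      = 0.029346 + 0.012726 + 0.008798 + 0.010582 + 0.01782 = 0.079272

P(L) ≈ 0.0793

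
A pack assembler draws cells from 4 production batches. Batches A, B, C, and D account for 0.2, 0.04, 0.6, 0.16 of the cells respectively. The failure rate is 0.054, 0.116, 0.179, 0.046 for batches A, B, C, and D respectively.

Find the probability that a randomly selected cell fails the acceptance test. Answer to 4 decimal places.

P(F) = P(F|A)·P(A) + P(F|B)·P(B) + P(F|C)·P(C) + P(F|D)·P(D)
      = 0.054·0.2 + 0.116·0.04 + 0.179·0.6 + 0.046·0.16
      = 0.0108 + 0.00464 + 0.1074 + 0.00736 = 0.1302

0.1302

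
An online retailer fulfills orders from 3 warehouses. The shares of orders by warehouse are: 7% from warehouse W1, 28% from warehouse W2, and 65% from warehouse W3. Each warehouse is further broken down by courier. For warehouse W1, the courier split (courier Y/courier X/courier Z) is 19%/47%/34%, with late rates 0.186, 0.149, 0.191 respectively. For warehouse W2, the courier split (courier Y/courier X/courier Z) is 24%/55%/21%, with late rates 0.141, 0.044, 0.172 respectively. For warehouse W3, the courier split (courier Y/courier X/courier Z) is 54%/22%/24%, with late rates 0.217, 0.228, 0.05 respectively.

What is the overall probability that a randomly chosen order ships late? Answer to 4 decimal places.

P(L) ≈ 0.1549

P(L|W1) = 0.19·0.186 + 0.47·0.149 + 0.34·0.191 = 0.03534 + 0.07003 + 0.06494 = 0.17031
P(L|W2) = 0.24·0.141 + 0.55·0.044 + 0.21·0.172 = 0.03384 + 0.0242 + 0.03612 = 0.09416
P(L|W3) = 0.54·0.217 + 0.22·0.228 + 0.24·0.05 = 0.11718 + 0.05016 + 0.012 = 0.17934
By total probability over the outer partition,
P(L) = 0.07·0.17031 + 0.28·0.09416 + 0.65·0.17934
      = 0.0119217 + 0.0263648 + 0.116571 = 0.1548575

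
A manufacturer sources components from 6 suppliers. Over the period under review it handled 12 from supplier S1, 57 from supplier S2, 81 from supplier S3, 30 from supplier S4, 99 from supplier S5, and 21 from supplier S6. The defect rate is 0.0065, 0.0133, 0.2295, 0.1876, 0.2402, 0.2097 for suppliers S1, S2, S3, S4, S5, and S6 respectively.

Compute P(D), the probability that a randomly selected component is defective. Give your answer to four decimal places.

Total: 12 + 57 + 81 + 30 + 99 + 21 = 300.
P(S1) = 12/300 = 0.04. P(S2) = 57/300 = 0.19. P(S3) = 81/300 = 0.27. P(S4) = 30/300 = 0.1. P(S5) = 99/300 = 0.33. P(S6) = 21/300 = 0.07.
P(D) = P(D|S1)·P(S1) + P(D|S2)·P(S2) + P(D|S3)·P(S3) + P(D|S4)·P(S4) + P(D|S5)·P(S5) + P(D|S6)·P(S6)
      = 0.0065·0.04 + 0.0133·0.19 + 0.2295·0.27 + 0.1876·0.1 + 0.2402·0.33 + 0.2097·0.07
      = 0.00026 + 0.002527 + 0.061965 + 0.01876 + 0.079266 + 0.014679 = 0.177457

P(D) ≈ 0.1775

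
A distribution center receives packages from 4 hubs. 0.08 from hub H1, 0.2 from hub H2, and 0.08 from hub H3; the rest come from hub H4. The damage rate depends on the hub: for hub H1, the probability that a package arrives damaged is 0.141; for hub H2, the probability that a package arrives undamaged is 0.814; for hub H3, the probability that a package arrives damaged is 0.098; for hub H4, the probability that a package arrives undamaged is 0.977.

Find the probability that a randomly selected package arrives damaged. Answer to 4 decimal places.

P(H4) = 1 − (0.08 + 0.2 + 0.08) = 0.64.
P(D|H2) = 1 − 0.814 = 0.186.
P(D|H4) = 1 − 0.977 = 0.023.
P(D) = P(D|H1)·P(H1) + P(D|H2)·P(H2) + P(D|H3)·P(H3) + P(D|H4)·P(H4)
      = 0.141·0.08 + 0.186·0.2 + 0.098·0.08 + 0.023·0.64
      = 0.01128 + 0.0372 + 0.00784 + 0.01472 = 0.07104

P(D) ≈ 0.0710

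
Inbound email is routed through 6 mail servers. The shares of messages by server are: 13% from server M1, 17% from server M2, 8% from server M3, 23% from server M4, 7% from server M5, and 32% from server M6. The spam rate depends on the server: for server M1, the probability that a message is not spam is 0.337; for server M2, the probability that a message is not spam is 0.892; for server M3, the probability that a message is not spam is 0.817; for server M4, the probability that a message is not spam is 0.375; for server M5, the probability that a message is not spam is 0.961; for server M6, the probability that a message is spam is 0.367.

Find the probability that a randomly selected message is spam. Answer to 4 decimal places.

P(S|M1) = 1 − 0.337 = 0.663.
P(S|M2) = 1 − 0.892 = 0.108.
P(S|M3) = 1 − 0.817 = 0.183.
P(S|M4) = 1 − 0.375 = 0.625.
P(S|M5) = 1 − 0.961 = 0.039.
P(S) = P(S|M1)·P(M1) + P(S|M2)·P(M2) + P(S|M3)·P(M3) + P(S|M4)·P(M4) + P(S|M5)·P(M5) + P(S|M6)·P(M6)
      = 0.663·0.13 + 0.108·0.17 + 0.183·0.08 + 0.625·0.23 + 0.039·0.07 + 0.367·0.32
      = 0.08619 + 0.01836 + 0.01464 + 0.14375 + 0.00273 + 0.11744 = 0.38311

0.3831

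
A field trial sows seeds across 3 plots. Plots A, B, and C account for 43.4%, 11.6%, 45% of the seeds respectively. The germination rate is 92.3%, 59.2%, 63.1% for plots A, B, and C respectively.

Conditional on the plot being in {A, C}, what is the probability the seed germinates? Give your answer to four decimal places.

P(G|S) ≈ 0.7744

Let S = {A, C}.
P(S) = 0.434 + 0.45 = 0.884.
P(G ∩ S) = 0.923·0.434 + 0.631·0.45 = 0.400582 + 0.28395 = 0.684532.
P(G | S) = 0.684532 / 0.884 = 0.774357…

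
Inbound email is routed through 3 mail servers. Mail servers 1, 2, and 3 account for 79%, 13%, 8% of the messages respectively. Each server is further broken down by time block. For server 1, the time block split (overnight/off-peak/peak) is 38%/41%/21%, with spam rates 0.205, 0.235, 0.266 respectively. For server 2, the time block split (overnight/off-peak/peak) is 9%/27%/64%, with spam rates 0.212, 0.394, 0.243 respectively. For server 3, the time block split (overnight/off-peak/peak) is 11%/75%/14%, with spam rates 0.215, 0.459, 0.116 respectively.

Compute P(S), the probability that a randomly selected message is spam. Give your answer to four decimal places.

P(S|1) = 0.38·0.205 + 0.41·0.235 + 0.21·0.266 = 0.0779 + 0.09635 + 0.05586 = 0.23011
P(S|2) = 0.09·0.212 + 0.27·0.394 + 0.64·0.243 = 0.01908 + 0.10638 + 0.15552 = 0.28098
P(S|3) = 0.11·0.215 + 0.75·0.459 + 0.14·0.116 = 0.02365 + 0.34425 + 0.01624 = 0.38414
Then overall,
P(S) = 0.79·0.23011 + 0.13·0.28098 + 0.08·0.38414
      = 0.1817869 + 0.0365274 + 0.0307312 = 0.2490455

0.2490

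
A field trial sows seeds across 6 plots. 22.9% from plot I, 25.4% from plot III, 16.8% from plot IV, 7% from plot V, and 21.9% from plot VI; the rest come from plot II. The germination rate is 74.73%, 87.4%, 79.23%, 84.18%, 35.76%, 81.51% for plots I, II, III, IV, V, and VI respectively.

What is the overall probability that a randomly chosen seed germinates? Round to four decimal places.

P(II) = 1 − (0.229 + 0.254 + 0.168 + 0.07 + 0.219) = 0.06.
Summing over the partition,
P(G) = P(G|I)·P(I) + P(G|II)·P(II) + P(G|III)·P(III) + P(G|IV)·P(IV) + P(G|V)·P(V) + P(G|VI)·P(VI)
      = 0.7473·0.229 + 0.874·0.06 + 0.7923·0.254 + 0.8418·0.168 + 0.3576·0.07 + 0.8151·0.219
      = 0.1711317 + 0.05244 + 0.2012442 + 0.1414224 + 0.025032 + 0.1785069 = 0.7697772

0.7698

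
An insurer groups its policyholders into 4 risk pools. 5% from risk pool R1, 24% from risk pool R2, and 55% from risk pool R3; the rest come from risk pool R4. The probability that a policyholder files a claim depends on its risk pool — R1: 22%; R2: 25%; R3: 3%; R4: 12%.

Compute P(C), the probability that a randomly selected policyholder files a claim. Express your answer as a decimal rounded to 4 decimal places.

P(C) ≈ 0.1067

P(R4) = 1 − (0.05 + 0.24 + 0.55) = 0.16.
By the law of total probability,
P(C) = P(C|R1)·P(R1) + P(C|R2)·P(R2) + P(C|R3)·P(R3) + P(C|R4)·P(R4)
      = 0.22·0.05 + 0.25·0.24 + 0.03·0.55 + 0.12·0.16
      = 0.011 + 0.06 + 0.0165 + 0.0192 = 0.1067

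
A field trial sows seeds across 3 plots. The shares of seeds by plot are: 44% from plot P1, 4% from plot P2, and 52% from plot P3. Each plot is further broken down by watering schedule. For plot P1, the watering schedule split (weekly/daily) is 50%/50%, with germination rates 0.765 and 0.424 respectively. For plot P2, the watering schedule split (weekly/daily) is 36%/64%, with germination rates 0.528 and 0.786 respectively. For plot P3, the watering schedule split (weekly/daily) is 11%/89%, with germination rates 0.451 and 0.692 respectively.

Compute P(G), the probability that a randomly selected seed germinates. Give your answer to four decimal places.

P(G) ≈ 0.6354

P(G|P1) = 0.5·0.765 + 0.5·0.424 = 0.3825 + 0.212 = 0.5945
P(G|P2) = 0.36·0.528 + 0.64·0.786 = 0.19008 + 0.50304 = 0.69312
P(G|P3) = 0.11·0.451 + 0.89·0.692 = 0.04961 + 0.61588 = 0.66549
Then overall,
P(G) = 0.44·0.5945 + 0.04·0.69312 + 0.52·0.66549
      = 0.26158 + 0.0277248 + 0.3460548 = 0.6353596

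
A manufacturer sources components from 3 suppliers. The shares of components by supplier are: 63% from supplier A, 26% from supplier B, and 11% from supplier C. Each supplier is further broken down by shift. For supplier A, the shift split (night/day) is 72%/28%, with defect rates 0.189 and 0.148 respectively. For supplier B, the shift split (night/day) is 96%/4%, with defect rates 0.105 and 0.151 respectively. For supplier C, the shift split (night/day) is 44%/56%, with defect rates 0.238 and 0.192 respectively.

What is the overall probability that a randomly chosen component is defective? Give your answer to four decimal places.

P(D|A) = 0.72·0.189 + 0.28·0.148 = 0.13608 + 0.04144 = 0.17752
P(D|B) = 0.96·0.105 + 0.04·0.151 = 0.1008 + 0.00604 = 0.10684
P(D|C) = 0.44·0.238 + 0.56·0.192 = 0.10472 + 0.10752 = 0.21224
Then overall,
P(D) = 0.63·0.17752 + 0.26·0.10684 + 0.11·0.21224
      = 0.1118376 + 0.0277784 + 0.0233464 = 0.1629624

P(D) ≈ 0.1630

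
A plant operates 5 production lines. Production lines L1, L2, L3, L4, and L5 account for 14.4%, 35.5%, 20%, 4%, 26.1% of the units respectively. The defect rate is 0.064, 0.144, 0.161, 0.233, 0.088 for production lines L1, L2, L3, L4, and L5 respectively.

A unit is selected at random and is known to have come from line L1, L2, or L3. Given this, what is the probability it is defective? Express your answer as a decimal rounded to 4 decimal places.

Let S = {L1, L2, L3}.
P(S) = 0.144 + 0.355 + 0.2 = 0.699.
P(D ∩ S) = 0.064·0.144 + 0.144·0.355 + 0.161·0.2 = 0.009216 + 0.05112 + 0.0322 = 0.092536.
P(D | S) = 0.092536 / 0.699 = 0.132383…

0.1324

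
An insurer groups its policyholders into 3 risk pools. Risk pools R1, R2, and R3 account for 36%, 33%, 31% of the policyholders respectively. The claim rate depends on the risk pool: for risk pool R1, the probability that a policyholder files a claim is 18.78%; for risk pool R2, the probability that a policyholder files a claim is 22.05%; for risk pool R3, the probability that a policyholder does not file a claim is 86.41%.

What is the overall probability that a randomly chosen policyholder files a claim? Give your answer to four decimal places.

P(C|R3) = 1 − 0.8641 = 0.1359.
Summing over the partition,
P(C) = P(C|R1)·P(R1) + P(C|R2)·P(R2) + P(C|R3)·P(R3)
      = 0.1878·0.36 + 0.2205·0.33 + 0.1359·0.31
      = 0.067608 + 0.072765 + 0.042129 = 0.182502

0.1825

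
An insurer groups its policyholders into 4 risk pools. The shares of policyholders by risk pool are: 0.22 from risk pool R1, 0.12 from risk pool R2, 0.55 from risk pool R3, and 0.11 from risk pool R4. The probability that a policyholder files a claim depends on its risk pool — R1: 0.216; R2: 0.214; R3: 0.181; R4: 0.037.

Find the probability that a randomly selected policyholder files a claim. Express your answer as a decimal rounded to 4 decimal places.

0.1768

By the law of total probability,
P(C) = P(C|R1)·P(R1) + P(C|R2)·P(R2) + P(C|R3)·P(R3) + P(C|R4)·P(R4)
      = 0.216·0.22 + 0.214·0.12 + 0.181·0.55 + 0.037·0.11
      = 0.04752 + 0.02568 + 0.09955 + 0.00407 = 0.17682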